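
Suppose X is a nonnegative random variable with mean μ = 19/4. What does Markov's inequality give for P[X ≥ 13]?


μ = E[X] = 19/4, a = 13.
Markov: P[X ≥ 13] ≤ μ/a = (19/4)/13 = 19/52.
Numerically: ≈ 0.36538.
(Since a = 13 > μ = 4.75000, the bound 19/52 is < 1 and informative.)

P[X ≥ 13] ≤ 19/52 ≈ 0.36538.


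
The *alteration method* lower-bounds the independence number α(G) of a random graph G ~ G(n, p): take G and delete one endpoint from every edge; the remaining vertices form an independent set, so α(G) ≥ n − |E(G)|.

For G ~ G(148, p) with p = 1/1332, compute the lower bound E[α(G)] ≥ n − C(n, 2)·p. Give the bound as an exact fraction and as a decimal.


E[|E(G)|] = C(148, 2)·p = 10878 · (1/1332) = 49/6.
E[α(G)] ≥ n − E[|E(G)|] = 148 − 49/6 = 839/6.
Numerically: ≈ 139.833.
(This is only a lower bound; the true E[α(G)] may be larger.)

E[α(G)] ≥ 839/6 ≈ 139.833.


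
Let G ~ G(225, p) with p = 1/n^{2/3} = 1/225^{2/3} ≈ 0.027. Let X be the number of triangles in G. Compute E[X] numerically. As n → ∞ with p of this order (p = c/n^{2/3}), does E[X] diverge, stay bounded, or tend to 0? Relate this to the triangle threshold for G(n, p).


Number of potential triangles: C(225, 3) = 1873200.
Each occurs with probability p³ ≈ (0.027)³ ≈ 1.97531e-05.
By linearity: E[X] = C(225, 3)·p³ ≈ 1873200 · 1.97531e-05 ≈ 37.001.
Since α = 2/3 < 1, p = c/n^{2/3} ≫ 1/n is above the triangle threshold p ~ 1/n. Asymptotically E[X] ~ (c³/6)·n^{3(1−α)} = (1³/6)·n^{1} → ∞; triangles are abundant w.h.p.

E[X] ≈ 37.001; in regime p = Θ(1/n^{2/3}) E[X] diverges (above the triangle threshold p ~ 1/n).


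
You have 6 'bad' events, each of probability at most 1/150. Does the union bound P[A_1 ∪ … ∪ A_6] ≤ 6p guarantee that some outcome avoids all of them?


Union bound: P[∪_{i=1}^{6} A_i] ≤ Σ_i P[A_i] ≤ 6·p = 6·(1/150) = 1/25.
Numerically: 1/25 ≈ 0.040.
Is 1/25 < 1? YES.
Since P[∪ A_i] ≤ 1/25 < 1, the complement has P[∩ A_i^c] ≥ 1 − 1/25 = 24/25 > 0, so some outcome avoids every A_i.

6·p = 1/25 ≈ 0.040; existence CERTIFIED by the union bound.


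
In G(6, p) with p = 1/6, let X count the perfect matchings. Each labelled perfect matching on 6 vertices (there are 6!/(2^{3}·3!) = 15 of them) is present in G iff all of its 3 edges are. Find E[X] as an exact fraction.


K_6 has 6!/(2^{3}·3!) = 15 labelled perfect matchings.
For each such perfect matching H, let X_H = 1 if all 3 edges of H are present in G. Then P[X_H = 1] = p^{3} = (1/6)^{3} = 1/216.
By linearity: E[X] = Σ_H E[X_H] = 15 · p^{3} = 15 · 1/216 = 5/72.
Numerically: E[X] ≈ 0.069444.

E[X] = 15 · (1/6)^{3} = 5/72 ≈ 0.069444.


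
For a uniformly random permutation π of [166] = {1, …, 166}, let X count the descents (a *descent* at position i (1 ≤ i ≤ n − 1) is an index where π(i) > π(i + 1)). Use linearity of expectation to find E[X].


Write X = Σ X_I over i = 1, …, 165, with X_I the indicator of one descent.
There are 165 indicators.
For each fixed i, the pair (π(i), π(i+1)) is a uniformly random ordered pair of distinct values from {1, …, 166}; by symmetry P[π(i) > π(i+1)] = 1/2.
By linearity: E[X] = 165 · (1/2) = (166 − 1) · (1/2) = 165/2 ≈ 82.50000.

E[X] = 165/2 = 82.50000.


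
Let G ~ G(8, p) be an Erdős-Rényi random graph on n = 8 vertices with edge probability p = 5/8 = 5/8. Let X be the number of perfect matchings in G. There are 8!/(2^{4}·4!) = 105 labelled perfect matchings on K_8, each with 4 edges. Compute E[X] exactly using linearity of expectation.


K_8 has 8!/(2^{4}·4!) = 105 labelled perfect matchings.
For each such perfect matching H, let X_H = 1 if all 4 edges of H are present in G. Then P[X_H = 1] = p^{4} = (5/8)^{4} = 625/4096.
Summing the indicators: E[X] = Σ_H E[X_H] = 105 · p^{4} = 105 · 625/4096 = 65625/4096.
Numerically: E[X] ≈ 16.02.

E[X] = 105 · (5/8)^{4} = 65625/4096 ≈ 16.02.


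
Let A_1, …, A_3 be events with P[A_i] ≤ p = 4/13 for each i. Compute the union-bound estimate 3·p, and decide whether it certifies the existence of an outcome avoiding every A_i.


Union bound: P[∪_{i=1}^{3} A_i] ≤ Σ_i P[A_i] ≤ 3·p = 3·(4/13) = 12/13.
Numerically: 12/13 ≈ 0.92308.
Is 12/13 < 1? YES.
Since P[∪ A_i] ≤ 12/13 < 1, the complement has P[∩ A_i^c] ≥ 1 − 12/13 = 1/13 > 0, so some outcome avoids every A_i.

3·p = 12/13 ≈ 0.92308; existence CERTIFIED by the union bound.


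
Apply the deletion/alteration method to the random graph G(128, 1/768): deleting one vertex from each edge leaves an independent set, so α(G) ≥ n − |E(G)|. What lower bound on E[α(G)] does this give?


E[|E(G)|] = C(128, 2)·p = 8128 · (1/768) = 127/12.
E[α(G)] ≥ n − E[|E(G)|] = 128 − 127/12 = 1409/12.
Numerically: ≈ 117.417.
(This is only a lower bound; the true E[α(G)] may be larger.)

E[α(G)] ≥ 1409/12 ≈ 117.417.


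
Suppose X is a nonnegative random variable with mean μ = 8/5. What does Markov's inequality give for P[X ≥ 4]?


μ = E[X] = 8/5, a = 4.
Markov: P[X ≥ 4] ≤ μ/a = (8/5)/4 = 2/5.
Numerically: ≈ 0.400000.
(Since a = 4 > μ = 1.600000, the bound 2/5 is < 1 and informative.)

P[X ≥ 4] ≤ 2/5 ≈ 0.400000.


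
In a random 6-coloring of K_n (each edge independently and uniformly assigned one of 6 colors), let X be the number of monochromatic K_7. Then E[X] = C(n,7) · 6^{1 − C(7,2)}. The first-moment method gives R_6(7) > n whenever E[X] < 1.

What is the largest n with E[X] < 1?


We need C(n, 7) · 6^{1 − 21} < 1, i.e. C(n, 7) < 6^{21 − 1} = 3656158440062976.
Check values of n near the boundary:
  n = 564: C(564, 7) = 3469685994423792; 3469685994423792 < 3656158440062976? YES
  n = 565: C(565, 7) = 3513212521235560; 3513212521235560 < 3656158440062976? YES
  n = 566: C(566, 7) = 3557206237959440; 3557206237959440 < 3656158440062976? YES
  n = 567: C(567, 7) = 3601671315933933; 3601671315933933 < 3656158440062976? YES
  n = 568: C(568, 7) = 3646611956239704; 3646611956239704 < 3656158440062976? YES
  n = 569: C(569, 7) = 3692032389858348; 3692032389858348 < 3656158440062976? NO
The largest n with C(n, 7) < 3656158440062976 is n = 568 (where E[X] = 16882462760369/16926659444736 ≈ 0.997389). Hence R_6(7) > 568, i.e. R_6(7) ≥ 569.

Largest n = 568; hence R_6(7) > 568.


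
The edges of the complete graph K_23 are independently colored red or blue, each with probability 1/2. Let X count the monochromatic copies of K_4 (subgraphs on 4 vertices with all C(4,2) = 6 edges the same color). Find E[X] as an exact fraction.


Let X = Σ_S X_S over the C(23, 4) = 8855 subsets S of size 4, where X_S = 1 if the K_4 on S is monochromatic.
For a fixed S, the K_4 on S has C(4, 2) = 6 edges. P[all 6 edges red] = (1/2)^6, and likewise for blue, so P[monochromatic] = 2·(1/2)^6 = 2^{1 − 6} = 1/32.
Summing: E[X] = C(23, 4) · 2^{1 − 6} = 8855 · 1/32 = 8855/32.
Numerically: E[X] ≈ 276.7188.

E[X] = C(23,4)·2^(1−C(4,2)) = 8855/32 ≈ 276.7188.


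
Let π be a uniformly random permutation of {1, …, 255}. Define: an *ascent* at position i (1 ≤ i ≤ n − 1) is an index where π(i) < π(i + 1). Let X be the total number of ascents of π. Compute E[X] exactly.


Write X = Σ X_I over i = 1, …, 254, with X_I the indicator of one ascent.
There are 254 indicators.
For each fixed i, the pair (π(i), π(i+1)) is a uniformly random ordered pair of distinct values from {1, …, 255}; by symmetry P[π(i) < π(i+1)] = 1/2.
By linearity: E[X] = 254 · (1/2) = (255 − 1) · (1/2) = 127 ≈ 127.0000.

E[X] = 127 = 127.0000.


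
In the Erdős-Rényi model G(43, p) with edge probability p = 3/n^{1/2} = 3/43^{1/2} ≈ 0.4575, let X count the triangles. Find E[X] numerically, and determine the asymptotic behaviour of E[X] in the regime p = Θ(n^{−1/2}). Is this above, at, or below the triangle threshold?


Number of potential triangles: C(43, 3) = 12341.
Each occurs with probability p³ ≈ (0.4575)³ ≈ 9.575492e-02.
By linearity: E[X] = C(43, 3)·p³ ≈ 12341 · 9.575492e-02 ≈ 1181.7114.
Since α = 1/2 < 1, p = c/n^{1/2} ≫ 1/n is above the triangle threshold p ~ 1/n. Asymptotically E[X] ~ (c³/6)·n^{3(1−α)} = (3³/6)·n^{1.5} → ∞; triangles are abundant w.h.p.

E[X] ≈ 1181.7114; in regime p = Θ(1/n^{1/2}) E[X] diverges (above the triangle threshold p ~ 1/n).


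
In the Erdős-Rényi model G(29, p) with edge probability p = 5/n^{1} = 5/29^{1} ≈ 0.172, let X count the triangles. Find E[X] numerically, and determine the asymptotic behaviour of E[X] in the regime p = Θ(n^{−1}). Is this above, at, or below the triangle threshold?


Number of potential triangles: C(29, 3) = 3654.
Each occurs with probability p³ ≈ (0.172)³ ≈ 5.12526e-03.
By linearity: E[X] = C(29, 3)·p³ ≈ 3654 · 5.12526e-03 ≈ 18.728.
Here α = 1, so p = 5/n is exactly at the triangle threshold p ~ 1/n. Asymptotically E[X] → c³/6 = 5³/6 = 125/6 ≈ 20.833, a bounded constant. In this regime the triangle count is asymptotically Poisson(c³/6).

E[X] ≈ 18.728; in regime p = Θ(1/n^{1}) E[X] stays bounded (at the triangle threshold p ~ 1/n).


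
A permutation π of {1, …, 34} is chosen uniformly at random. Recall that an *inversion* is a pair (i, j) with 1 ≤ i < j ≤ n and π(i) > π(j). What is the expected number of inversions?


Write X = Σ X_I over the C(34, 2) = 561 pairs i < j, with X_I the indicator of one inversion.
There are 561 indicators.
For each fixed pair i < j, the values π(i) and π(j) are two distinct elements of {1, …, 34} in uniformly random order; by symmetry P[π(i) > π(j)] = 1/2.
By linearity: E[X] = 561 · (1/2) = C(34, 2) · (1/2) = 561/2 = 561/2 ≈ 280.500000.

E[X] = 561/2 = 280.500000.


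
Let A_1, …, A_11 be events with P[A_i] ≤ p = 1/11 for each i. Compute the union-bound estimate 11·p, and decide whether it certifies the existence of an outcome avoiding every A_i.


Union bound: P[∪_{i=1}^{11} A_i] ≤ Σ_i P[A_i] ≤ 11·p = 11·(1/11) = 1.
Numerically: 1 ≈ 1.000.
Is 1 < 1? NO.
Since the bound 1 is ≥ 1, the union bound is uninformative here; it does NOT by itself certify existence.

11·p = 1 ≈ 1.000; existence NOT certified by the union bound.


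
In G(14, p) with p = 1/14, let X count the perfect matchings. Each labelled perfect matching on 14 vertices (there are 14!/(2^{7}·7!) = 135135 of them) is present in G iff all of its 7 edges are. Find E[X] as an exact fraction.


K_14 has 14!/(2^{7}·7!) = 135135 labelled perfect matchings.
For each such perfect matching H, let X_H = 1 if all 7 edges of H are present in G. Then P[X_H = 1] = p^{7} = (1/14)^{7} = 1/105413504.
By linearity: E[X] = Σ_H E[X_H] = 135135 · p^{7} = 135135 · 1/105413504 = 19305/15059072.
Numerically: E[X] ≈ 0.00128195.

E[X] = 135135 · (1/14)^{7} = 19305/15059072 ≈ 0.00128195.


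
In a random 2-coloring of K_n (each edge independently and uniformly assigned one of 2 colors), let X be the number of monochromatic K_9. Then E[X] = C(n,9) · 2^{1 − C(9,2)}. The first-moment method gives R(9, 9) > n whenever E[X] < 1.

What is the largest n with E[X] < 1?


We need C(n, 9) · 2^{1 − 36} < 1, i.e. C(n, 9) < 2^{36 − 1} = 34359738368.
Check values of n near the boundary:
  n = 61: C(61, 9) = 17341763505; 17341763505 < 34359738368? YES
  n = 62: C(62, 9) = 20286591270; 20286591270 < 34359738368? YES
  n = 63: C(63, 9) = 23667689815; 23667689815 < 34359738368? YES
  n = 64: C(64, 9) = 27540584512; 27540584512 < 34359738368? YES
  n = 65: C(65, 9) = 31966749880; 31966749880 < 34359738368? YES
  n = 66: C(66, 9) = 37014131440; 37014131440 < 34359738368? NO
  n = 67: C(67, 9) = 42757703560; 42757703560 < 34359738368? NO
The largest n with C(n, 9) < 34359738368 is n = 65 (where E[X] = 3995843735/4294967296 ≈ 0.9303549). Hence R(9, 9) > 65, i.e. R(9, 9) ≥ 66.

Largest n = 65; hence R(9, 9) > 65.


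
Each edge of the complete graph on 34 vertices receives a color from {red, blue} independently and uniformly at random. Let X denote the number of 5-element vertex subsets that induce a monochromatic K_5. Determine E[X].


Let X = Σ_S X_S over the C(34, 5) = 278256 subsets S of size 5, where X_S = 1 if the K_5 on S is monochromatic.
For a fixed S, the K_5 on S has C(5, 2) = 10 edges. P[all 10 edges red] = (1/2)^10, and likewise for blue, so P[monochromatic] = 2·(1/2)^10 = 2^{1 − 10} = 1/512.
By linearity of expectation: E[X] = C(34, 5) · 2^{1 − 10} = 278256 · 1/512 = 17391/32.
Numerically: E[X] ≈ 543.46875.

E[X] = C(34,5)·2^(1−C(5,2)) = 17391/32 ≈ 543.46875.


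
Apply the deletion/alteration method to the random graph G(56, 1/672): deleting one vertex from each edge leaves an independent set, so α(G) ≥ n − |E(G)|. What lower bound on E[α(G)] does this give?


E[|E(G)|] = C(56, 2)·p = 1540 · (1/672) = 55/24.
E[α(G)] ≥ n − E[|E(G)|] = 56 − 55/24 = 1289/24.
Numerically: ≈ 53.70833.
(This is only a lower bound; the true E[α(G)] may be larger.)

E[α(G)] ≥ 1289/24 ≈ 53.70833.


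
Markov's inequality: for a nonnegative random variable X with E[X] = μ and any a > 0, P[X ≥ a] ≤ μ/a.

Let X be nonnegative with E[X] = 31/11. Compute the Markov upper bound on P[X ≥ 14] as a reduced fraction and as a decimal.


μ = E[X] = 31/11, a = 14.
Markov: P[X ≥ 14] ≤ μ/a = (31/11)/14 = 31/154.
Numerically: ≈ 0.2013.
(Since a = 14 > μ = 2.8182, the bound 31/154 is < 1 and informative.)

P[X ≥ 14] ≤ 31/154 ≈ 0.2013.


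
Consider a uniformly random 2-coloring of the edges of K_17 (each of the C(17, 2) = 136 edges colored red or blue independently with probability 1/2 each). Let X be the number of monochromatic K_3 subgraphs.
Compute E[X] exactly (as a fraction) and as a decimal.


Let X = Σ_S X_S over the C(17, 3) = 680 subsets S of size 3, where X_S = 1 if the K_3 on S is monochromatic.
For a fixed S, the K_3 on S has C(3, 2) = 3 edges. P[all 3 edges red] = (1/2)^3, and likewise for blue, so P[monochromatic] = 2·(1/2)^3 = 2^{1 − 3} = 1/4.
By linearity of expectation: E[X] = C(17, 3) · 2^{1 − 3} = 680 · 1/4 = 170.
Numerically: E[X] ≈ 170.0000.

E[X] = C(17,3)·2^(1−C(3,2)) = 170 ≈ 170.0000.


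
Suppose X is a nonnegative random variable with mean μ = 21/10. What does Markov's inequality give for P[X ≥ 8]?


μ = E[X] = 21/10, a = 8.
Markov: P[X ≥ 8] ≤ μ/a = (21/10)/8 = 21/80.
Numerically: ≈ 0.2625.
(Since a = 8 > μ = 2.1000, the bound 21/80 is < 1 and informative.)

P[X ≥ 8] ≤ 21/80 ≈ 0.2625.


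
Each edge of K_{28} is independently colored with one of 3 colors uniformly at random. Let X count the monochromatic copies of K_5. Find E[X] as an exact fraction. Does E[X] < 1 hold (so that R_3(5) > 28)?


E[X] = C(28, 5) · 3^{1 − 10} = 98280 · 3^{−9} = 98280/19683.
As a reduced fraction: E[X] = 3640/729 ≈ 4.99314.
Is E[X] < 1? NO.
Since E[X] ≥ 1, the first-moment bound is inconclusive at n = 28; it does NOT by itself certify R_3(5) > 28.

E[X] = 3640/729 ≈ 4.99314; E[X] ≥ 1; first-moment method inconclusive here.


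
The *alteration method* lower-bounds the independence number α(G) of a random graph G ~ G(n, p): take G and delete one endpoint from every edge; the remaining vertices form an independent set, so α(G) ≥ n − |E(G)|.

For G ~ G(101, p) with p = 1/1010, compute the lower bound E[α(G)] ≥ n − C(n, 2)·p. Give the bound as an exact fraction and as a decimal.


E[|E(G)|] = C(101, 2)·p = 5050 · (1/1010) = 5.
E[α(G)] ≥ n − E[|E(G)|] = 101 − 5 = 96.
Numerically: ≈ 96.000000.
(This is only a lower bound; the true E[α(G)] may be larger.)

E[α(G)] ≥ 96 ≈ 96.000000.


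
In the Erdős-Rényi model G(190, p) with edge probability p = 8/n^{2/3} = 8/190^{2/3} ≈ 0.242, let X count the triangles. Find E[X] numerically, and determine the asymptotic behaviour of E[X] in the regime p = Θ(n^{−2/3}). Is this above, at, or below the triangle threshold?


Number of potential triangles: C(190, 3) = 1125180.
Each occurs with probability p³ ≈ (0.242)³ ≈ 1.41828e-02.
By linearity: E[X] = C(190, 3)·p³ ≈ 1125180 · 1.41828e-02 ≈ 15958.232.
Since α = 2/3 < 1, p = c/n^{2/3} ≫ 1/n is above the triangle threshold p ~ 1/n. Asymptotically E[X] ~ (c³/6)·n^{3(1−α)} = (8³/6)·n^{1} → ∞; triangles are abundant w.h.p.

E[X] ≈ 15958.232; in regime p = Θ(1/n^{2/3}) E[X] diverges (above the triangle threshold p ~ 1/n).


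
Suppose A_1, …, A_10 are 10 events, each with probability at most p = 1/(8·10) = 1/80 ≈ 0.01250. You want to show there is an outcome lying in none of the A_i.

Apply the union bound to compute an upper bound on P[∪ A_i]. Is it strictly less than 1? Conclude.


Union bound: P[∪_{i=1}^{10} A_i] ≤ Σ_i P[A_i] ≤ 10·p = 10·(1/80) = 1/8.
Numerically: 1/8 ≈ 0.12500.
Is 1/8 < 1? YES.
Since P[∪ A_i] ≤ 1/8 < 1, the complement has P[∩ A_i^c] ≥ 1 − 1/8 = 7/8 > 0, so some outcome avoids every A_i.

10·p = 1/8 ≈ 0.12500; existence CERTIFIED by the union bound.


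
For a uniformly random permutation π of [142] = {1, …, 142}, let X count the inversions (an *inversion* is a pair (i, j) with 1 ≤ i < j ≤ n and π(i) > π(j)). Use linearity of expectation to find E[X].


Write X = Σ X_I over the C(142, 2) = 10011 pairs i < j, with X_I the indicator of one inversion.
There are 10011 indicators.
For each fixed pair i < j, the values π(i) and π(j) are two distinct elements of {1, …, 142} in uniformly random order; by symmetry P[π(i) > π(j)] = 1/2.
By linearity: E[X] = 10011 · (1/2) = C(142, 2) · (1/2) = 10011/2 = 10011/2 ≈ 5005.5000.

E[X] = 10011/2 = 5005.5000.


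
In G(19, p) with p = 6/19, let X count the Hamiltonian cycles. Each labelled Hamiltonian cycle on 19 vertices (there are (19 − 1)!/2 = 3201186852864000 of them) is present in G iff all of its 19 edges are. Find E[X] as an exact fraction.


K_19 has (19 − 1)!/2 = 3201186852864000 labelled Hamiltonian cycles.
For each such Hamiltonian cycle H, let X_H = 1 if all 19 edges of H are present in G. Then P[X_H = 1] = p^{19} = (6/19)^{19} = 609359740010496/1978419655660313589123979.
By linearity: E[X] = Σ_H E[X_H] = 3201186852864000 · p^{19} = 3201186852864000 · 609359740010496/1978419655660313589123979 = 1950674388386224952567660544000/1978419655660313589123979.
Numerically: E[X] ≈ 9.86e+05.

E[X] = 3201186852864000 · (6/19)^{19} = 1950674388386224952567660544000/1978419655660313589123979 ≈ 9.86e+05.


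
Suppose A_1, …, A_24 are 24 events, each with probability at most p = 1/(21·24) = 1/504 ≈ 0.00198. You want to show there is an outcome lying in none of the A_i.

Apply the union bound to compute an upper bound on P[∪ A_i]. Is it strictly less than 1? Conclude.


Union bound: P[∪_{i=1}^{24} A_i] ≤ Σ_i P[A_i] ≤ 24·p = 24·(1/504) = 1/21.
Numerically: 1/21 ≈ 0.04762.
Is 1/21 < 1? YES.
Since P[∪ A_i] ≤ 1/21 < 1, the complement has P[∩ A_i^c] ≥ 1 − 1/21 = 20/21 > 0, so some outcome avoids every A_i.

24·p = 1/21 ≈ 0.04762; existence CERTIFIED by the union bound.


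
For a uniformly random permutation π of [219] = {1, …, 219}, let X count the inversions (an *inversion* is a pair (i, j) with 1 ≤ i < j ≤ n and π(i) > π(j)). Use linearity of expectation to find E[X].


Write X = Σ X_I over the C(219, 2) = 23871 pairs i < j, with X_I the indicator of one inversion.
There are 23871 indicators.
For each fixed pair i < j, the values π(i) and π(j) are two distinct elements of {1, …, 219} in uniformly random order; by symmetry P[π(i) > π(j)] = 1/2.
By linearity: E[X] = 23871 · (1/2) = C(219, 2) · (1/2) = 23871/2 = 23871/2 ≈ 11935.500000.

E[X] = 23871/2 = 11935.500000.


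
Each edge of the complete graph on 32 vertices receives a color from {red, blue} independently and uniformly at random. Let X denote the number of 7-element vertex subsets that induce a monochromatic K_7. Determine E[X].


Let X = Σ_S X_S over the C(32, 7) = 3365856 subsets S of size 7, where X_S = 1 if the K_7 on S is monochromatic.
For a fixed S, the K_7 on S has C(7, 2) = 21 edges. P[all 21 edges red] = (1/2)^21, and likewise for blue, so P[monochromatic] = 2·(1/2)^21 = 2^{1 − 21} = 1/1048576.
By linearity of expectation: E[X] = C(32, 7) · 2^{1 − 21} = 3365856 · 1/1048576 = 105183/32768.
Numerically: E[X] ≈ 3.2099.

E[X] = C(32,7)·2^(1−C(7,2)) = 105183/32768 ≈ 3.2099.


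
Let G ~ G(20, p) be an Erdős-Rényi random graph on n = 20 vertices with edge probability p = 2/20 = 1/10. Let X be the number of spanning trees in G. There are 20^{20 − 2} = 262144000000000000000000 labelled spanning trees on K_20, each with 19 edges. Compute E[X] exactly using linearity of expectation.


K_20 has 20^{20 − 2} = 262144000000000000000000 labelled spanning trees.
For each such spanning tree H, let X_H = 1 if all 19 edges of H are present in G. Then P[X_H = 1] = p^{19} = (1/10)^{19} = 1/10000000000000000000.
Summing the indicators: E[X] = Σ_H E[X_H] = 262144000000000000000000 · p^{19} = 262144000000000000000000 · 1/10000000000000000000 = 131072/5.
Numerically: E[X] ≈ 2.621e+04.

E[X] = 262144000000000000000000 · (1/10)^{19} = 131072/5 ≈ 2.621e+04.


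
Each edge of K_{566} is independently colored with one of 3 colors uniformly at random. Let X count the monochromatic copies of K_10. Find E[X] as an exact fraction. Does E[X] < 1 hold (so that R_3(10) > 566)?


E[X] = C(566, 10) · 3^{1 − 45} = 858376364549067965458 · 3^{−44} = 858376364549067965458/984770902183611232881.
As a reduced fraction: E[X] = 858376364549067965458/984770902183611232881 ≈ 0.872.
Is E[X] < 1? YES.
Since E[X] < 1, there exists a 3-coloring of K_{566} with no monochromatic K_10; hence R_3(10) > 566.

E[X] = 858376364549067965458/984770902183611232881 ≈ 0.872; E[X] < 1, so R_3(10) > 566.


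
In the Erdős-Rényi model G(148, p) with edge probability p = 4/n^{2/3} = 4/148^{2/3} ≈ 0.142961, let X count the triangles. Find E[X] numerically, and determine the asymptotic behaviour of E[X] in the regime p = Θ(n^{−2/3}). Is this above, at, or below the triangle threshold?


Number of potential triangles: C(148, 3) = 529396.
Each occurs with probability p³ ≈ (0.142961)³ ≈ 2.92184076e-03.
By linearity: E[X] = C(148, 3)·p³ ≈ 529396 · 2.92184076e-03 ≈ 1546.810811.
Since α = 2/3 < 1, p = c/n^{2/3} ≫ 1/n is above the triangle threshold p ~ 1/n. Asymptotically E[X] ~ (c³/6)·n^{3(1−α)} = (4³/6)·n^{1} → ∞; triangles are abundant w.h.p.

E[X] ≈ 1546.810811; in regime p = Θ(1/n^{2/3}) E[X] diverges (above the triangle threshold p ~ 1/n).


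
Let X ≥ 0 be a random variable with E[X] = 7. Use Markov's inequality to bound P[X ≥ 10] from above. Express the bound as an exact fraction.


μ = E[X] = 7, a = 10.
Markov: P[X ≥ 10] ≤ μ/a = (7)/10 = 7/10.
Numerically: ≈ 0.70000.
(Since a = 10 > μ = 7.00000, the bound 7/10 is < 1 and informative.)

P[X ≥ 10] ≤ 7/10 ≈ 0.70000.


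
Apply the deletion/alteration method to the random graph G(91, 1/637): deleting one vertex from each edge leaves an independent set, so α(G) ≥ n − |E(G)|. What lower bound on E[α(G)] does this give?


E[|E(G)|] = C(91, 2)·p = 4095 · (1/637) = 45/7.
E[α(G)] ≥ n − E[|E(G)|] = 91 − 45/7 = 592/7.
Numerically: ≈ 84.5714.
(This is only a lower bound; the true E[α(G)] may be larger.)

E[α(G)] ≥ 592/7 ≈ 84.5714.


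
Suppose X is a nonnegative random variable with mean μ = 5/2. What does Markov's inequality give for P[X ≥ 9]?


μ = E[X] = 5/2, a = 9.
Markov: P[X ≥ 9] ≤ μ/a = (5/2)/9 = 5/18.
Numerically: ≈ 0.278.
(Since a = 9 > μ = 2.500, the bound 5/18 is < 1 and informative.)

P[X ≥ 9] ≤ 5/18 ≈ 0.278.


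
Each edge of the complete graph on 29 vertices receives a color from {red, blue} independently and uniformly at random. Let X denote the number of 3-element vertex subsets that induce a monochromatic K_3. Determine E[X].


Let X = Σ_S X_S over the C(29, 3) = 3654 subsets S of size 3, where X_S = 1 if the K_3 on S is monochromatic.
For a fixed S, the K_3 on S has C(3, 2) = 3 edges. P[all 3 edges red] = (1/2)^3, and likewise for blue, so P[monochromatic] = 2·(1/2)^3 = 2^{1 − 3} = 1/4.
By linearity of expectation: E[X] = C(29, 3) · 2^{1 − 3} = 3654 · 1/4 = 1827/2.
Numerically: E[X] ≈ 913.500000.

E[X] = C(29,3)·2^(1−C(3,2)) = 1827/2 ≈ 913.500000.


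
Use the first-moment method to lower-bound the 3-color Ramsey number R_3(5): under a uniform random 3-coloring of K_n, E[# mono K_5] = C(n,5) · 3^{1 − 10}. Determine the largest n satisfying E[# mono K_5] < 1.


We need C(n, 5) · 3^{1 − 10} < 1, i.e. C(n, 5) < 3^{10 − 1} = 19683.
Check values of n near the boundary:
  n = 16: C(16, 5) = 4368; 4368 < 19683? YES
  n = 17: C(17, 5) = 6188; 6188 < 19683? YES
  n = 18: C(18, 5) = 8568; 8568 < 19683? YES
  n = 19: C(19, 5) = 11628; 11628 < 19683? YES
  n = 20: C(20, 5) = 15504; 15504 < 19683? YES
  n = 21: C(21, 5) = 20349; 20349 < 19683? NO
  n = 22: C(22, 5) = 26334; 26334 < 19683? NO
The largest n with C(n, 5) < 19683 is n = 20 (where E[X] = 5168/6561 ≈ 0.7876848). Hence R_3(5) > 20, i.e. R_3(5) ≥ 21.

Largest n = 20; hence R_3(5) > 20.


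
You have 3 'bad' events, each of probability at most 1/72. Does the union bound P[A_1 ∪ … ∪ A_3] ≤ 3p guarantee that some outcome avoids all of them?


Union bound: P[∪_{i=1}^{3} A_i] ≤ Σ_i P[A_i] ≤ 3·p = 3·(1/72) = 1/24.
Numerically: 1/24 ≈ 0.0416667.
Is 1/24 < 1? YES.
Since P[∪ A_i] ≤ 1/24 < 1, the complement has P[∩ A_i^c] ≥ 1 − 1/24 = 23/24 > 0, so some outcome avoids every A_i.

3·p = 1/24 ≈ 0.0416667; existence CERTIFIED by the union bound.


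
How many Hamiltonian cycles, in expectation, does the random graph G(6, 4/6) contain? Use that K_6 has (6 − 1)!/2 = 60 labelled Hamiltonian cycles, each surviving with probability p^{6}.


K_6 has (6 − 1)!/2 = 60 labelled Hamiltonian cycles.
For each such Hamiltonian cycle H, let X_H = 1 if all 6 edges of H are present in G. Then P[X_H = 1] = p^{6} = (2/3)^{6} = 64/729.
By linearity of expectation: E[X] = Σ_H E[X_H] = 60 · p^{6} = 60 · 64/729 = 1280/243.
Numerically: E[X] ≈ 5.2675.

E[X] = 60 · (2/3)^{6} = 1280/243 ≈ 5.2675.


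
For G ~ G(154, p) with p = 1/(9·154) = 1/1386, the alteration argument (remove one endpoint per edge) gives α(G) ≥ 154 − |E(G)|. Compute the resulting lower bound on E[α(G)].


E[|E(G)|] = C(154, 2)·p = 11781 · (1/1386) = 17/2.
E[α(G)] ≥ n − E[|E(G)|] = 154 − 17/2 = 291/2.
Numerically: ≈ 145.50000.
(This is only a lower bound; the true E[α(G)] may be larger.)

E[α(G)] ≥ 291/2 ≈ 145.50000.


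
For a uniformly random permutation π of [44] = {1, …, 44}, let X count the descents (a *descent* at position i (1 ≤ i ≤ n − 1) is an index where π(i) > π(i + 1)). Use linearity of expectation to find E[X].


Write X = Σ X_I over i = 1, …, 43, with X_I the indicator of one descent.
There are 43 indicators.
For each fixed i, the pair (π(i), π(i+1)) is a uniformly random ordered pair of distinct values from {1, …, 44}; by symmetry P[π(i) > π(i+1)] = 1/2.
By linearity: E[X] = 43 · (1/2) = (44 − 1) · (1/2) = 43/2 ≈ 21.500.

E[X] = 43/2 = 21.500.


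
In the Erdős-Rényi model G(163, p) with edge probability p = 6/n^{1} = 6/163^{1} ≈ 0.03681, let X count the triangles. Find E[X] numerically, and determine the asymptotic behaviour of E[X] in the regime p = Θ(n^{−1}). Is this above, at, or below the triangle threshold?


Number of potential triangles: C(163, 3) = 708561.
Each occurs with probability p³ ≈ (0.03681)³ ≈ 4.9875922e-05.
By linearity: E[X] = C(163, 3)·p³ ≈ 708561 · 4.9875922e-05 ≈ 35.34013.
Here α = 1, so p = 6/n is exactly at the triangle threshold p ~ 1/n. Asymptotically E[X] → c³/6 = 6³/6 = 36 ≈ 36.00000, a bounded constant. In this regime the triangle count is asymptotically Poisson(c³/6).

E[X] ≈ 35.34013; in regime p = Θ(1/n^{1}) E[X] stays bounded (at the triangle threshold p ~ 1/n).


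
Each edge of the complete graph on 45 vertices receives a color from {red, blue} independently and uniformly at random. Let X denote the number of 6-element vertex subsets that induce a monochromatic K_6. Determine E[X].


Let X = Σ_S X_S over the C(45, 6) = 8145060 subsets S of size 6, where X_S = 1 if the K_6 on S is monochromatic.
For a fixed S, the K_6 on S has C(6, 2) = 15 edges. P[all 15 edges red] = (1/2)^15, and likewise for blue, so P[monochromatic] = 2·(1/2)^15 = 2^{1 − 15} = 1/16384.
By linearity: E[X] = C(45, 6) · 2^{1 − 15} = 8145060 · 1/16384 = 2036265/4096.
Numerically: E[X] ≈ 497.13501.

E[X] = C(45,6)·2^(1−C(6,2)) = 2036265/4096 ≈ 497.13501.


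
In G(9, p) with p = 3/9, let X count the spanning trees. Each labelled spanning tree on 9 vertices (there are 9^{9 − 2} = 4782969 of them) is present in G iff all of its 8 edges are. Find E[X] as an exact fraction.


K_9 has 9^{9 − 2} = 4782969 labelled spanning trees.
For each such spanning tree H, let X_H = 1 if all 8 edges of H are present in G. Then P[X_H = 1] = p^{8} = (1/3)^{8} = 1/6561.
By linearity: E[X] = Σ_H E[X_H] = 4782969 · p^{8} = 4782969 · 1/6561 = 729.
Numerically: E[X] ≈ 729.

E[X] = 4782969 · (1/3)^{8} = 729 ≈ 729.


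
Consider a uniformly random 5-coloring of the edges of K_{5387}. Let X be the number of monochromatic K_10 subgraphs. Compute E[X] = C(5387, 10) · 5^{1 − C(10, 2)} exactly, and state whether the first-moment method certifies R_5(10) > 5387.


E[X] = C(5387, 10) · 5^{1 − 45} = 5624406917627224603154306376491 · 5^{−44} = 5624406917627224603154306376491/5684341886080801486968994140625.
As a reduced fraction: E[X] = 5624406917627224603154306376491/5684341886080801486968994140625 ≈ 0.9895.
Is E[X] < 1? YES.
Since E[X] < 1, there exists a 5-coloring of K_{5387} with no monochromatic K_10; hence R_5(10) > 5387.

E[X] = 5624406917627224603154306376491/5684341886080801486968994140625 ≈ 0.9895; E[X] < 1, so R_5(10) > 5387.


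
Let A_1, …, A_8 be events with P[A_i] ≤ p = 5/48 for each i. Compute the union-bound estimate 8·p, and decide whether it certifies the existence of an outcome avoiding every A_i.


Union bound: P[∪_{i=1}^{8} A_i] ≤ Σ_i P[A_i] ≤ 8·p = 8·(5/48) = 5/6.
Numerically: 5/6 ≈ 0.833333.
Is 5/6 < 1? YES.
Since P[∪ A_i] ≤ 5/6 < 1, the complement has P[∩ A_i^c] ≥ 1 − 5/6 = 1/6 > 0, so some outcome avoids every A_i.

8·p = 5/6 ≈ 0.833333; existence CERTIFIED by the union bound.


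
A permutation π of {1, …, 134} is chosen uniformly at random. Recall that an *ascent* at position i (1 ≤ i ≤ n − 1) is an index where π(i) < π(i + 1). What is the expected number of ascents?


Write X = Σ X_I over i = 1, …, 133, with X_I the indicator of one ascent.
There are 133 indicators.
For each fixed i, the pair (π(i), π(i+1)) is a uniformly random ordered pair of distinct values from {1, …, 134}; by symmetry P[π(i) < π(i+1)] = 1/2.
By linearity: E[X] = 133 · (1/2) = (134 − 1) · (1/2) = 133/2 ≈ 66.50000.

E[X] = 133/2 = 66.50000.


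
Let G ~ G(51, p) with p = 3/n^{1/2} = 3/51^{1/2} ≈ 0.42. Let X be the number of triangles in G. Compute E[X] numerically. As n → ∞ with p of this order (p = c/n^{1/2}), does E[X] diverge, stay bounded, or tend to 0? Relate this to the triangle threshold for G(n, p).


Number of potential triangles: C(51, 3) = 20825.
Each occurs with probability p³ ≈ (0.42)³ ≈ 7.41325e-02.
By linearity: E[X] = C(51, 3)·p³ ≈ 20825 · 7.41325e-02 ≈ 1543.809.
Since α = 1/2 < 1, p = c/n^{1/2} ≫ 1/n is above the triangle threshold p ~ 1/n. Asymptotically E[X] ~ (c³/6)·n^{3(1−α)} = (3³/6)·n^{1.5} → ∞; triangles are abundant w.h.p.

E[X] ≈ 1543.809; in regime p = Θ(1/n^{1/2}) E[X] diverges (above the triangle threshold p ~ 1/n).


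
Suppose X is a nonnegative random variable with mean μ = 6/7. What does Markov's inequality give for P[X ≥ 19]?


μ = E[X] = 6/7, a = 19.
Markov: P[X ≥ 19] ≤ μ/a = (6/7)/19 = 6/133.
Numerically: ≈ 0.04511.
(Since a = 19 > μ = 0.85714, the bound 6/133 is < 1 and informative.)

P[X ≥ 19] ≤ 6/133 ≈ 0.04511.


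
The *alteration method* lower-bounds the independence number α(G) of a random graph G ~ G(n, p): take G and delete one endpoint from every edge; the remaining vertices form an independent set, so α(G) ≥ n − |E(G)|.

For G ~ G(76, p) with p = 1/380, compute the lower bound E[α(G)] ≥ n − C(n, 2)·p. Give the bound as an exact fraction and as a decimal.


E[|E(G)|] = C(76, 2)·p = 2850 · (1/380) = 15/2.
E[α(G)] ≥ n − E[|E(G)|] = 76 − 15/2 = 137/2.
Numerically: ≈ 68.500000.
(This is only a lower bound; the true E[α(G)] may be larger.)

E[α(G)] ≥ 137/2 ≈ 68.500000.


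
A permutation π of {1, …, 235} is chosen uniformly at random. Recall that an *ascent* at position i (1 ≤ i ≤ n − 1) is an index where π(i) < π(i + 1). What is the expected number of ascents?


Write X = Σ X_I over i = 1, …, 234, with X_I the indicator of one ascent.
There are 234 indicators.
For each fixed i, the pair (π(i), π(i+1)) is a uniformly random ordered pair of distinct values from {1, …, 235}; by symmetry P[π(i) < π(i+1)] = 1/2.
By linearity: E[X] = 234 · (1/2) = (235 − 1) · (1/2) = 117 ≈ 117.00000.

E[X] = 117 = 117.00000.


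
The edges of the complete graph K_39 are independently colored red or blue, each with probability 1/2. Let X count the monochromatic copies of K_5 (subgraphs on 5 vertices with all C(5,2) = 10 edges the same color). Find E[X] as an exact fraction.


Let X = Σ_S X_S over the C(39, 5) = 575757 subsets S of size 5, where X_S = 1 if the K_5 on S is monochromatic.
For a fixed S, the K_5 on S has C(5, 2) = 10 edges. P[all 10 edges red] = (1/2)^10, and likewise for blue, so P[monochromatic] = 2·(1/2)^10 = 2^{1 − 10} = 1/512.
By linearity: E[X] = C(39, 5) · 2^{1 − 10} = 575757 · 1/512 = 575757/512.
Numerically: E[X] ≈ 1124.525.

E[X] = C(39,5)·2^(1−C(5,2)) = 575757/512 ≈ 1124.525.


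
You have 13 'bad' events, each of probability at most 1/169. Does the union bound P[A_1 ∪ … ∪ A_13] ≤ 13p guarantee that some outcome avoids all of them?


Union bound: P[∪_{i=1}^{13} A_i] ≤ Σ_i P[A_i] ≤ 13·p = 13·(1/169) = 1/13.
Numerically: 1/13 ≈ 0.076923.
Is 1/13 < 1? YES.
Since P[∪ A_i] ≤ 1/13 < 1, the complement has P[∩ A_i^c] ≥ 1 − 1/13 = 12/13 > 0, so some outcome avoids every A_i.

13·p = 1/13 ≈ 0.076923; existence CERTIFIED by the union bound.


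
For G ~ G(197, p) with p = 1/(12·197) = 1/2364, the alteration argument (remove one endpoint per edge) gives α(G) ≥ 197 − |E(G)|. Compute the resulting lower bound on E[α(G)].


E[|E(G)|] = C(197, 2)·p = 19306 · (1/2364) = 49/6.
E[α(G)] ≥ n − E[|E(G)|] = 197 − 49/6 = 1133/6.
Numerically: ≈ 188.833333.
(This is only a lower bound; the true E[α(G)] may be larger.)

E[α(G)] ≥ 1133/6 ≈ 188.833333.


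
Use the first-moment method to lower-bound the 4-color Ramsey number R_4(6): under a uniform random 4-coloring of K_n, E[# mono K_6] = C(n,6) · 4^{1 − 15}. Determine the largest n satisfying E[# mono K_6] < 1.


We need C(n, 6) · 4^{1 − 15} < 1, i.e. C(n, 6) < 4^{15 − 1} = 268435456.
Check values of n near the boundary:
  n = 75: C(75, 6) = 201359550; 201359550 < 268435456? YES
  n = 76: C(76, 6) = 218618940; 218618940 < 268435456? YES
  n = 77: C(77, 6) = 237093780; 237093780 < 268435456? YES
  n = 78: C(78, 6) = 256851595; 256851595 < 268435456? YES
  n = 79: C(79, 6) = 277962685; 277962685 < 268435456? NO
  n = 80: C(80, 6) = 300500200; 300500200 < 268435456? NO
The largest n with C(n, 6) < 268435456 is n = 78 (where E[X] = 256851595/268435456 ≈ 0.957). Hence R_4(6) > 78, i.e. R_4(6) ≥ 79.

Largest n = 78; hence R_4(6) > 78.


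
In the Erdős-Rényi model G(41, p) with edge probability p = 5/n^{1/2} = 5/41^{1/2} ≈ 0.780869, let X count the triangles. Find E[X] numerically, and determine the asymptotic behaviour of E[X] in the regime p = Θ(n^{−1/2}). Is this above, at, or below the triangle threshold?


Number of potential triangles: C(41, 3) = 10660.
Each occurs with probability p³ ≈ (0.780869)³ ≈ 4.76139518e-01.
By linearity: E[X] = C(41, 3)·p³ ≈ 10660 · 4.76139518e-01 ≈ 5075.647261.
Since α = 1/2 < 1, p = c/n^{1/2} ≫ 1/n is above the triangle threshold p ~ 1/n. Asymptotically E[X] ~ (c³/6)·n^{3(1−α)} = (5³/6)·n^{1.5} → ∞; triangles are abundant w.h.p.

E[X] ≈ 5075.647261; in regime p = Θ(1/n^{1/2}) E[X] diverges (above the triangle threshold p ~ 1/n).


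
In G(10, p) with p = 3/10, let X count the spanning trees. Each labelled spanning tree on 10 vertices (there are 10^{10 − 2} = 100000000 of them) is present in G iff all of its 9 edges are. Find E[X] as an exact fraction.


K_10 has 10^{10 − 2} = 100000000 labelled spanning trees.
For each such spanning tree H, let X_H = 1 if all 9 edges of H are present in G. Then P[X_H = 1] = p^{9} = (3/10)^{9} = 19683/1000000000.
By linearity of expectation: E[X] = Σ_H E[X_H] = 100000000 · p^{9} = 100000000 · 19683/1000000000 = 19683/10.
Numerically: E[X] ≈ 1968.3.

E[X] = 100000000 · (3/10)^{9} = 19683/10 ≈ 1968.3.


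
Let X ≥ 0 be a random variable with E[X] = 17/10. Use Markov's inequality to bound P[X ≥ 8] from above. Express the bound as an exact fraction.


μ = E[X] = 17/10, a = 8.
Markov: P[X ≥ 8] ≤ μ/a = (17/10)/8 = 17/80.
Numerically: ≈ 0.212500.
(Since a = 8 > μ = 1.700000, the bound 17/80 is < 1 and informative.)

P[X ≥ 8] ≤ 17/80 ≈ 0.212500.


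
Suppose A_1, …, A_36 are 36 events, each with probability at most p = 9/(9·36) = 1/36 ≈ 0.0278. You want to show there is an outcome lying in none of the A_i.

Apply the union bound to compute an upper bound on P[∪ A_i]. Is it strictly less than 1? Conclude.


Union bound: P[∪_{i=1}^{36} A_i] ≤ Σ_i P[A_i] ≤ 36·p = 36·(1/36) = 1.
Numerically: 1 ≈ 1.0000.
Is 1 < 1? NO.
Since the bound 1 is ≥ 1, the union bound is uninformative here; it does NOT by itself certify existence.

36·p = 1 ≈ 1.0000; existence NOT certified by the union bound.


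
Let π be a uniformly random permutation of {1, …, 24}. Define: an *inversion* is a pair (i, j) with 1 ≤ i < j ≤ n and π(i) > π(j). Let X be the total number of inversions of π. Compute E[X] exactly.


Write X = Σ X_I over the C(24, 2) = 276 pairs i < j, with X_I the indicator of one inversion.
There are 276 indicators.
For each fixed pair i < j, the values π(i) and π(j) are two distinct elements of {1, …, 24} in uniformly random order; by symmetry P[π(i) > π(j)] = 1/2.
By linearity: E[X] = 276 · (1/2) = C(24, 2) · (1/2) = 276/2 = 138 ≈ 138.00000.

E[X] = 138 = 138.00000.


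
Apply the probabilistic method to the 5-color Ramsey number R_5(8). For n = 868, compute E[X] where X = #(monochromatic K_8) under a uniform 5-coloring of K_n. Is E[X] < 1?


E[X] = C(868, 8) · 5^{1 − 28} = 7737261125902834428 · 5^{−27} = 7737261125902834428/7450580596923828125.
As a reduced fraction: E[X] = 7737261125902834428/7450580596923828125 ≈ 1.0384776.
Is E[X] < 1? NO.
Since E[X] ≥ 1, the first-moment bound is inconclusive at n = 868; it does NOT by itself certify R_5(8) > 868.

E[X] = 7737261125902834428/7450580596923828125 ≈ 1.0384776; E[X] ≥ 1; first-moment method inconclusive here.


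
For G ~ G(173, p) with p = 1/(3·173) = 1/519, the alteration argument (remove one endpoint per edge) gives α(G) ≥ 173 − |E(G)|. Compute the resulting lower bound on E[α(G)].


E[|E(G)|] = C(173, 2)·p = 14878 · (1/519) = 86/3.
E[α(G)] ≥ n − E[|E(G)|] = 173 − 86/3 = 433/3.
Numerically: ≈ 144.3333.
(This is only a lower bound; the true E[α(G)] may be larger.)

E[α(G)] ≥ 433/3 ≈ 144.3333.


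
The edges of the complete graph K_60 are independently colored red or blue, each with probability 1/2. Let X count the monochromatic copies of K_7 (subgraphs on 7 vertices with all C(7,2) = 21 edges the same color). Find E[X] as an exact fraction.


Let X = Σ_S X_S over the C(60, 7) = 386206920 subsets S of size 7, where X_S = 1 if the K_7 on S is monochromatic.
For a fixed S, the K_7 on S has C(7, 2) = 21 edges. P[all 21 edges red] = (1/2)^21, and likewise for blue, so P[monochromatic] = 2·(1/2)^21 = 2^{1 − 21} = 1/1048576.
By linearity of expectation: E[X] = C(60, 7) · 2^{1 − 21} = 386206920 · 1/1048576 = 48275865/131072.
Numerically: E[X] ≈ 368.31562.

E[X] = C(60,7)·2^(1−C(7,2)) = 48275865/131072 ≈ 368.31562.
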